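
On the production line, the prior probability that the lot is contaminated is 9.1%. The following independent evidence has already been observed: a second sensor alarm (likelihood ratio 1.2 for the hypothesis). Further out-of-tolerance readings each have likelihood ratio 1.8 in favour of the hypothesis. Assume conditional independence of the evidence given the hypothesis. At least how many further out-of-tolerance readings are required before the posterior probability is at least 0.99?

Prior odds = 0.091/0.909 = 91/909.
Bayes factor of the evidence already in hand = 1.2.
Odds after that evidence = (91/909) × 1.2 = 182/1515.
Target odds = 0.99/0.01 = 99.
Need 1.8ⁿ ≥ 99 ÷ (182/1515) = 149985/182.
1.8¹¹ ≈642.684 falls short of 149985/182 but 1.8¹² ≈1156.83 reaches it, so n = 12.

12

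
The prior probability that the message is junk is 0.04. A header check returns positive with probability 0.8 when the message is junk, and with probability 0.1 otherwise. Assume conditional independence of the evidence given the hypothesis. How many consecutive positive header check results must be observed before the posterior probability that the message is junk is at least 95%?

3

Prior odds: 0.04 ÷ 0.96 = 1/24.
Likelihood ratio of a positive result = 0.8/0.1 = 8.
Target odds: 0.95 ÷ 0.05 = 19.
Need (1/24) × 8ⁿ ≥ 19, i.e. 8ⁿ ≥ 456.
8² = 64 falls short of 456 but 8³ = 512 reaches it, so n = 3.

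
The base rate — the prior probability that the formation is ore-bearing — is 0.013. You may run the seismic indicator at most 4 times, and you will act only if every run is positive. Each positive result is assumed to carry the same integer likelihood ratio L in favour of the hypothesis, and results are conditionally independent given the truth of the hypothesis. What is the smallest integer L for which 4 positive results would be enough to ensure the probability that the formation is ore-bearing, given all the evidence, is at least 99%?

10

Prior odds = 0.013/0.987 = 13/987.
Target odds = 0.99/0.01 = 99.
Need L⁴ ≥ 99 ÷ (13/987) = 97713/13.
9⁴ = 6561 < 97713/13 ≤ 10000 = 10⁴, so L = 10.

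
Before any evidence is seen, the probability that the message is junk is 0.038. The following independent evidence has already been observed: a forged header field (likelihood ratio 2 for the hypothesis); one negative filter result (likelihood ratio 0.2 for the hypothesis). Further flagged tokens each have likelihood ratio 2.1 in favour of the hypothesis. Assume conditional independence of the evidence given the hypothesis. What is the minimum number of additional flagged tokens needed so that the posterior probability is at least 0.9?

Prior odds = 0.038/0.962 = 19/481.
Combined Bayes factor of the evidence already in hand = 2 × 0.2 = 0.4.
Odds after that evidence = (19/481) × 0.4 = 38/2405.
Target odds = 0.9/0.1 = 9.
Need 2.1ⁿ ≥ 9 ÷ (38/2405) = 21645/38.
2.1⁸ ≈378.229 falls short of 21645/38 but 2.1⁹ ≈794.28 reaches it, so n = 9.

9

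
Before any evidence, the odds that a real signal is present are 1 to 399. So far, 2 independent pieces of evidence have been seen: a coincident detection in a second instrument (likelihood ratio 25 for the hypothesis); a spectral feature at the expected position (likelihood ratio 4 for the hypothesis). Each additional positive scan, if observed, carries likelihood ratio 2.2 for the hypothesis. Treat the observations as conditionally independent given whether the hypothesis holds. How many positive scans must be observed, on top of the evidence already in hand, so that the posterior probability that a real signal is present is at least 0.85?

Prior odds = 1/399.
Combined Bayes factor of the evidence already in hand = 25 × 4 = 100.
Odds after that evidence = (1/399) × 100 = 100/399.
Target odds = 0.85/0.15 = 17/3.
Need 2.2ⁿ ≥ 17/3 ÷ (100/399) = 22.61.
2.2³ = 10.648 falls short of 22.61 but 2.2⁴ = 23.4256 reaches it, so n = 4.

4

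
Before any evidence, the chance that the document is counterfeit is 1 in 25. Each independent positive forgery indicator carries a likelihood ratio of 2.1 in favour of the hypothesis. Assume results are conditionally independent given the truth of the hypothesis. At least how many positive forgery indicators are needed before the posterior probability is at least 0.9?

8

Prior odds = 0.04/0.96 = 1/24.
Likelihood ratio per positive forgery indicator = 2.1.
Target odds: 0.9 ÷ 0.1 = 9.
Need (1/24) × 2.1ⁿ ≥ 9, i.e. 2.1ⁿ ≥ 216.
2.1⁷ ≈180.109 falls short of 216 but 2.1⁸ ≈378.229 reaches it, so n = 8.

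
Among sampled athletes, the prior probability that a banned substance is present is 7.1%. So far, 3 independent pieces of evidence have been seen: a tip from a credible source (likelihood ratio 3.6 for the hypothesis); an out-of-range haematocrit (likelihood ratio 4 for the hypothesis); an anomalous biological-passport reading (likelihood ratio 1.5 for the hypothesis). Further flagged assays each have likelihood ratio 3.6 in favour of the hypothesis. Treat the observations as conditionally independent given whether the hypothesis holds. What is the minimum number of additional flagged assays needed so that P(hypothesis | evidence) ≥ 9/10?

2

Prior odds = 0.071/0.929 = 71/929.
Combined Bayes factor of the evidence already in hand = 3.6 × 4 × 1.5 = 21.6.
Odds after that evidence = (71/929) × 21.6 = 7668/4645.
Target odds = 0.9/0.1 = 9.
Need 3.6ⁿ ≥ 9 ÷ (7668/4645) = 4645/852.
3.6¹ = 3.6 falls short of 4645/852 but 3.6² = 12.96 reaches it, so n = 2.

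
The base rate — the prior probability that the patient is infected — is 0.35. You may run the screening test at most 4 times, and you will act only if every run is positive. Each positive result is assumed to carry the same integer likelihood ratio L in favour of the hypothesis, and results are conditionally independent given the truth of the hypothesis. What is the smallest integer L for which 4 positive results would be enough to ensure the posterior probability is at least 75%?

Prior odds = 0.35/0.65 = 7/13.
Target odds = 0.75/0.25 = 3.
Need L⁴ ≥ 3 ÷ (7/13) = 39/7.
1⁴ = 1 < 39/7 ≤ 16 = 2⁴, so L = 2.

2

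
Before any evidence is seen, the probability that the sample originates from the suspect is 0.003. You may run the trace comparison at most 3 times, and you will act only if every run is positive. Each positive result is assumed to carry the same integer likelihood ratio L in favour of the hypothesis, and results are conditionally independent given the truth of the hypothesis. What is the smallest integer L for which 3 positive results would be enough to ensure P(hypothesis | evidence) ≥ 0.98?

Prior odds = 0.003/0.997 = 3/997.
Target odds = 0.98/0.02 = 49.
Need L³ ≥ 49 ÷ (3/997) = 48853/3.
25³ = 15625 < 48853/3 ≤ 17576 = 26³, so L = 26.

26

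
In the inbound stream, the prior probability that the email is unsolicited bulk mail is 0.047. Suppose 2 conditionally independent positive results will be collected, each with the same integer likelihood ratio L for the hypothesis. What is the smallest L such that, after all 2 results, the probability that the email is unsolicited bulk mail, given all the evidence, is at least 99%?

45

Prior odds = 0.047/0.953 = 47/953.
Target odds = 0.99/0.01 = 99.
Need L² ≥ 99 ÷ (47/953) = 94347/47.
44² = 1936 < 94347/47 ≤ 2025 = 45², so L = 45.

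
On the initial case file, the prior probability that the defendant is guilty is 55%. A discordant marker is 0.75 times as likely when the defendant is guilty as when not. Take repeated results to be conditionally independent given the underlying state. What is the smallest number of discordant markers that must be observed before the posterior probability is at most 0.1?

9

Prior odds = 0.55/0.45 = 11/9.
Likelihood ratio per discordant marker = 0.75.
Target odds: 0.1 ÷ 0.9 = 1/9.
Require 0.75ⁿ ≤ 1/9 ÷ (11/9) = 1/11.
0.75⁸ = 6561/65536 is still above 1/11 but 0.75⁹ = 19683/262144 is at or below it, so n = 9.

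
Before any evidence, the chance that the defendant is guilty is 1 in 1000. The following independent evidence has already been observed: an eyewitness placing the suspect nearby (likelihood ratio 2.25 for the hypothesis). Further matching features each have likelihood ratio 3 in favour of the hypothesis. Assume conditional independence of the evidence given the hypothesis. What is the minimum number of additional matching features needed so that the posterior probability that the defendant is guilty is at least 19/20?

Prior odds = 0.001/0.999 = 1/999.
Bayes factor of the evidence already in hand = 2.25.
Odds after that evidence = (1/999) × 2.25 = 1/444.
Target odds = 0.95/0.05 = 19.
Need 3ⁿ ≥ 19 ÷ (1/444) = 8436.
3⁸ = 6561 falls short of 8436 but 3⁹ = 19683 reaches it, so n = 9.

9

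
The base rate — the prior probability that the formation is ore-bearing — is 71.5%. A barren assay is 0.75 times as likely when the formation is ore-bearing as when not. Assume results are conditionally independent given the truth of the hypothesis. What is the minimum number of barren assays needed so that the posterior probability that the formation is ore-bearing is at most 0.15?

Prior odds: 0.715 ÷ 0.285 = 143/57.
Likelihood ratio per barren assay = 0.75.
Target posterior odds = 0.15/0.85 = 3/17.
Require 0.75ⁿ ≤ 3/17 ÷ (143/57) = 171/2431.
0.75⁹ = 19683/262144 is still above 171/2431 but 0.75¹⁰ = 59049/1048576 is at or below it, so n = 10.

10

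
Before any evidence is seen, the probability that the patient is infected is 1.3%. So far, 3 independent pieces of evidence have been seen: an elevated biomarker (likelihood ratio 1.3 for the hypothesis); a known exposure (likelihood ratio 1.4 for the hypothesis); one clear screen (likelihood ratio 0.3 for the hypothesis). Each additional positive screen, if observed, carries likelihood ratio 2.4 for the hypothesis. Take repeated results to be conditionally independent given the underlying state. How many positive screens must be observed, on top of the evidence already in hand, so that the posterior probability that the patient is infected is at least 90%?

Prior odds = 0.013/0.987 = 13/987.
Combined Bayes factor of the evidence already in hand = 1.3 × 1.4 × 0.3 = 0.546.
Odds after that evidence = (13/987) × 0.546 = 169/23500.
Target odds = 0.9/0.1 = 9.
Need 2.4ⁿ ≥ 9 ÷ (169/23500) = 211500/169.
2.4⁸ = 429981696/390625 falls short of 211500/169 but 2.4⁹ ≈2641.81 reaches it, so n = 9.

9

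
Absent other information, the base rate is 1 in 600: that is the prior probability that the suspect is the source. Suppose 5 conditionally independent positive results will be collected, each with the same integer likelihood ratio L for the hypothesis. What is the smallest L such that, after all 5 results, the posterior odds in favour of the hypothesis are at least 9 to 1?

Prior odds = (1/600)/(599/600) = 1/599.
Target odds = 9.
Need L⁵ ≥ 9 ÷ (1/599) = 5391.
5⁵ = 3125 < 5391 ≤ 7776 = 6⁵, so L = 6.

6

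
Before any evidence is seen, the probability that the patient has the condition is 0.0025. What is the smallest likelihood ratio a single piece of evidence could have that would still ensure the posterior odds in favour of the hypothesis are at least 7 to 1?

Prior odds = 0.0025/0.9975 = 1/399.
Target odds = 7.
Required Bayes factor = 7 ÷ (1/399) = 2793.

2793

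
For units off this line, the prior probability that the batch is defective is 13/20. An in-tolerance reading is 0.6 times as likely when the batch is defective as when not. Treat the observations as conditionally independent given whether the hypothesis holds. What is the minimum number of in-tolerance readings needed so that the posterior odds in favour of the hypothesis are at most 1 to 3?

Prior odds: 0.65 ÷ 0.35 = 13/7.
Likelihood ratio per in-tolerance reading = 0.6.
Target odds = 1/3.
Require 0.6ⁿ ≤ 1/3 ÷ (13/7) = 7/39.
0.6³ = 0.216 is still above 7/39 but 0.6⁴ = 0.1296 is at or below it, so n = 4.

4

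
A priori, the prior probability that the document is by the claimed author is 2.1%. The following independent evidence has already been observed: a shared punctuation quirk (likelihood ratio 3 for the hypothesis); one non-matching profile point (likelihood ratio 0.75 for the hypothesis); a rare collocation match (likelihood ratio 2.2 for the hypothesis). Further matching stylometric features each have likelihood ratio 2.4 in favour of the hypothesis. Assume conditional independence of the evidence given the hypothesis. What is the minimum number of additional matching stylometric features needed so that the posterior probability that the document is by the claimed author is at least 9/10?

Prior odds = 0.021/0.979 = 21/979.
Combined Bayes factor of the evidence already in hand = 3 × 0.75 × 2.2 = 4.95.
Odds after that evidence = (21/979) × 4.95 = 189/1780.
Target odds = 0.9/0.1 = 9.
Need 2.4ⁿ ≥ 9 ÷ (189/1780) = 1780/21.
2.4⁵ = 79.62624 falls short of 1780/21 but 2.4⁶ = 2985984/15625 reaches it, so n = 6.

6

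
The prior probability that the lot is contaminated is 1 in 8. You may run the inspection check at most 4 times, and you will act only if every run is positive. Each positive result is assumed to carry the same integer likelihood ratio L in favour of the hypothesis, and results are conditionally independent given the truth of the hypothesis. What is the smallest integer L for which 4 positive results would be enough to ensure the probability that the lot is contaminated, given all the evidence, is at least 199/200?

Prior odds = 0.125/0.875 = 1/7.
Target odds = 0.995/0.005 = 199.
Need L⁴ ≥ 199 ÷ (1/7) = 1393.
6⁴ = 1296 < 1393 ≤ 2401 = 7⁴, so L = 7.

7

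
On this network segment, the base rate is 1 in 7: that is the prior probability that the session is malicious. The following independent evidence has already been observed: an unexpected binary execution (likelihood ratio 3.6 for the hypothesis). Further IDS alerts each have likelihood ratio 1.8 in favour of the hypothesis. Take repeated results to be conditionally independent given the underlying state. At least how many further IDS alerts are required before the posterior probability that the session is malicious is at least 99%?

Prior odds = (1/7)/(6/7) = 1/6.
Bayes factor of the evidence already in hand = 3.6.
Odds after that evidence = (1/6) × 3.6 = 0.6.
Target odds = 0.99/0.01 = 99.
Need 1.8ⁿ ≥ 99 ÷ 0.6 = 165.
1.8⁸ = 43046721/390625 falls short of 165 but 1.8⁹ = 387420489/1953125 reaches it, so n = 9.

9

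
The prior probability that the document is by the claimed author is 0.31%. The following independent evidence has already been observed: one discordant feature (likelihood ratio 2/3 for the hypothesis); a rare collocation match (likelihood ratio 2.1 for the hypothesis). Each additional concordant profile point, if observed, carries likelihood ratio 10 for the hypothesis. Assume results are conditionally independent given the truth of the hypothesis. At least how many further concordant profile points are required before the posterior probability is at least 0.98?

5

Prior odds = 0.0031/0.9969 = 31/9969.
Combined Bayes factor of the evidence already in hand = (2/3) × 2.1 = 1.4.
Odds after that evidence = (31/9969) × 1.4 = 217/49845.
Target odds = 0.98/0.02 = 49.
Need 10ⁿ ≥ 49 ÷ (217/49845) = 348915/31.
10⁴ = 10000 falls short of 348915/31 but 10⁵ = 100000 reaches it, so n = 5.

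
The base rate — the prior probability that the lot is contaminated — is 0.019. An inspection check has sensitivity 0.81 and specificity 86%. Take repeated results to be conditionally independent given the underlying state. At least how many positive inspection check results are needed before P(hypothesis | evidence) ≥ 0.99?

Prior odds: 0.019 ÷ 0.981 = 19/981.
False-positive rate = 1 − 0.86 = 0.14; likelihood ratio of a positive = 0.81/0.14 = 81/14.
Target posterior odds = 0.99/0.01 = 99.
Require (81/14)ⁿ ≥ 99 ÷ (19/981) = 97119/19.
(81/14)⁴ = 43046721/38416 falls short of 97119/19 but (81/14)⁵ ≈6483.13 reaches it, so n = 5.

5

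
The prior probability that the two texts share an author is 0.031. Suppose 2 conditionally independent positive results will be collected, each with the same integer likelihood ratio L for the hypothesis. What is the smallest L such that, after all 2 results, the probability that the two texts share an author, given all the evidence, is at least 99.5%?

Prior odds = 0.031/0.969 = 31/969.
Target odds = 0.995/0.005 = 199.
Need L² ≥ 199 ÷ (31/969) = 192831/31.
78² = 6084 < 192831/31 ≤ 6241 = 79², so L = 79.

79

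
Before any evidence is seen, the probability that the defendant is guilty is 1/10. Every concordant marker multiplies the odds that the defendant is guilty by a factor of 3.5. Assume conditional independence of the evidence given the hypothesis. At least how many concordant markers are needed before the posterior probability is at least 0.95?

5

Prior odds = 0.1/0.9 = 1/9.
Likelihood ratio per concordant marker = 3.5.
Target odds: 0.95 ÷ 0.05 = 19.
Require 3.5ⁿ ≥ 19 ÷ (1/9) = 171.
3.5⁴ = 150.0625 falls short of 171 but 3.5⁵ = 525.21875 reaches it, so n = 5.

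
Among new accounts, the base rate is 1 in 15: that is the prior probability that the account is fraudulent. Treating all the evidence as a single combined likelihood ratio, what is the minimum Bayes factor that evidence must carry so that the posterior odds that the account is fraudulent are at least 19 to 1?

Prior odds = (1/15)/(14/15) = 1/14.
Target odds = 19.
Required Bayes factor = 19 ÷ (1/14) = 266.

266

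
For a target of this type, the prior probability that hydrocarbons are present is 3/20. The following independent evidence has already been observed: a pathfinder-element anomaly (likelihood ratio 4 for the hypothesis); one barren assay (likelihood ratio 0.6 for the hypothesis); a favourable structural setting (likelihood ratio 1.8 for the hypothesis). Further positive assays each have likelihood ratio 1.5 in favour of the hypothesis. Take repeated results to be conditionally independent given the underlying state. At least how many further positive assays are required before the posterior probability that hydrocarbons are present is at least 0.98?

11

Prior odds = 0.15/0.85 = 3/17.
Combined Bayes factor of the evidence already in hand = 4 × 0.6 × 1.8 = 4.32.
Odds after that evidence = (3/17) × 4.32 = 324/425.
Target odds = 0.98/0.02 = 49.
Need 1.5ⁿ ≥ 49 ÷ (324/425) = 20825/324.
1.5¹⁰ = 59049/1024 falls short of 20825/324 but 1.5¹¹ = 177147/2048 reaches it, so n = 11.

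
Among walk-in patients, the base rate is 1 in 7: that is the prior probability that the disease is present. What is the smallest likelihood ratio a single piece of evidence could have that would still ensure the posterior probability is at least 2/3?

Prior odds = (1/7)/(6/7) = 1/6.
Target odds = (2/3)/(1/3) = 2.
Required Bayes factor = 2 ÷ (1/6) = 12.

12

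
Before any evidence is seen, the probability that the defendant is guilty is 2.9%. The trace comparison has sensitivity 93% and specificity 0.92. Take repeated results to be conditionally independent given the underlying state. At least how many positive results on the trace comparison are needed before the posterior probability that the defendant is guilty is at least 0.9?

3

Prior odds: 0.029 ÷ 0.971 = 29/971.
False-positive rate = 1 − 0.92 = 0.08; likelihood ratio of a positive = 0.93/0.08 = 11.625.
Target odds: 0.9 ÷ 0.1 = 9.
Need (29/971) × 11.625ⁿ ≥ 9, i.e. 11.625ⁿ ≥ 8739/29.
11.625² = 135.140625 falls short of 8739/29 but 11.625³ = 804357/512 reaches it, so n = 3.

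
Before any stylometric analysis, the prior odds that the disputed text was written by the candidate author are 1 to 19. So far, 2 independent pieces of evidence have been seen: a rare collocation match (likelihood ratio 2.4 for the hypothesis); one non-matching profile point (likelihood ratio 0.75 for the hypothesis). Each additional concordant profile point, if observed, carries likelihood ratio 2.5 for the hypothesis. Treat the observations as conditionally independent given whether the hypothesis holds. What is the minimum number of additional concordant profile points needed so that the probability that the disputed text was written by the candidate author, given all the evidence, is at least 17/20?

5

Prior odds = 1/19.
Combined Bayes factor of the evidence already in hand = 2.4 × 0.75 = 1.8.
Odds after that evidence = (1/19) × 1.8 = 9/95.
Target odds = 0.85/0.15 = 17/3.
Need 2.5ⁿ ≥ 17/3 ÷ (9/95) = 1615/27.
2.5⁴ = 39.0625 falls short of 1615/27 but 2.5⁵ = 97.65625 reaches it, so n = 5.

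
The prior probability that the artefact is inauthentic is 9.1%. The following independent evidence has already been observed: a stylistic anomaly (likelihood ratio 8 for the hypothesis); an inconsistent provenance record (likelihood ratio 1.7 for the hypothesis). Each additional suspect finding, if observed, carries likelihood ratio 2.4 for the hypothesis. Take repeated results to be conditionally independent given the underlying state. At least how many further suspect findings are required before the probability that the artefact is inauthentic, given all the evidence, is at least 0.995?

Prior odds = 0.091/0.909 = 91/909.
Combined Bayes factor of the evidence already in hand = 8 × 1.7 = 13.6.
Odds after that evidence = (91/909) × 13.6 = 6188/4545.
Target odds = 0.995/0.005 = 199.
Need 2.4ⁿ ≥ 199 ÷ (6188/4545) = 904455/6188.
2.4⁵ = 79.62624 falls short of 904455/6188 but 2.4⁶ = 2985984/15625 reaches it, so n = 6.

6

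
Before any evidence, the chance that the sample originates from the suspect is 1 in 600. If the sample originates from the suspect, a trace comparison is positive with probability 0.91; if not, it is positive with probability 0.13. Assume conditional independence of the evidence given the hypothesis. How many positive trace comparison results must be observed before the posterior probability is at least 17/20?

Prior odds = (1/600)/(599/600) = 1/599.
Likelihood ratio of a positive = 0.91/0.13 = 7.
Target posterior odds = 0.85/0.15 = 17/3.
Need (1/599) × 7ⁿ ≥ 17/3, i.e. 7ⁿ ≥ 10183/3.
7⁴ = 2401 falls short of 10183/3 but 7⁵ = 16807 reaches it, so n = 5.

5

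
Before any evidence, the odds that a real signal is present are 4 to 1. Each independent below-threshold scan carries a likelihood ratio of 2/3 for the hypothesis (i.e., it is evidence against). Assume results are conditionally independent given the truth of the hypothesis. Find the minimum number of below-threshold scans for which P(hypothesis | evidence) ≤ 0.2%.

19

Prior odds = 4.
Likelihood ratio per below-threshold scan = 2/3.
Target posterior odds = 0.002/0.998 = 1/499.
Require (2/3)ⁿ ≤ 1/499 ÷ 4 = 1/1996.
(2/3)¹⁸ = 262144/387420489 is still above 1/1996 but (2/3)¹⁹ ≈0.000451093 is at or below it, so n = 19.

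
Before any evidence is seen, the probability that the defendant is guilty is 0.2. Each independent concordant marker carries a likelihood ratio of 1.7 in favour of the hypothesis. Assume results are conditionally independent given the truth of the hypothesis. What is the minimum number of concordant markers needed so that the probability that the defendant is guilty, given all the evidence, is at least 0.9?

7

Prior odds: 0.2 ÷ 0.8 = 0.25.
Likelihood ratio per concordant marker = 1.7.
Target odds: 0.9 ÷ 0.1 = 9.
Require 1.7ⁿ ≥ 9 ÷ 0.25 = 36.
1.7⁶ = 24137569/1000000 falls short of 36 but 1.7⁷ = 410338673/10000000 reaches it, so n = 7.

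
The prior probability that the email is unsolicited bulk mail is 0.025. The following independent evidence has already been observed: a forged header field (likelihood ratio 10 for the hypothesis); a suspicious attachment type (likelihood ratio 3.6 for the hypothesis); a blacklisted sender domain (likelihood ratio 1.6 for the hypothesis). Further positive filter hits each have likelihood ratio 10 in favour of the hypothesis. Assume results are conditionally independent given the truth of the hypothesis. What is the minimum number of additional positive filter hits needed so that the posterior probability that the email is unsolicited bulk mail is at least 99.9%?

Prior odds = 0.025/0.975 = 1/39.
Combined Bayes factor of the evidence already in hand = 10 × 3.6 × 1.6 = 57.6.
Odds after that evidence = (1/39) × 57.6 = 96/65.
Target odds = 0.999/0.001 = 999.
Need 10ⁿ ≥ 999 ÷ (96/65) = 676.40625.
10² = 100 falls short of 676.40625 but 10³ = 1000 reaches it, so n = 3.

3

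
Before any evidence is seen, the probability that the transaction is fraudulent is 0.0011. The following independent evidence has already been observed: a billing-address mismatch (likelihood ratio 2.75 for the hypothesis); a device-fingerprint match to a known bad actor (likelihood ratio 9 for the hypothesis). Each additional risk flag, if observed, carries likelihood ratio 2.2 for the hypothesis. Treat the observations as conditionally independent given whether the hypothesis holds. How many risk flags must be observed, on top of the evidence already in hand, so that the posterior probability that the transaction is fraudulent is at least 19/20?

9

Prior odds = 0.0011/0.9989 = 11/9989.
Combined Bayes factor of the evidence already in hand = 2.75 × 9 = 24.75.
Odds after that evidence = (11/9989) × 24.75 = 1089/39956.
Target odds = 0.95/0.05 = 19.
Need 2.2ⁿ ≥ 19 ÷ (1089/39956) = 759164/1089.
2.2⁸ = 214358881/390625 falls short of 759164/1089 but 2.2⁹ ≈1207.27 reaches it, so n = 9.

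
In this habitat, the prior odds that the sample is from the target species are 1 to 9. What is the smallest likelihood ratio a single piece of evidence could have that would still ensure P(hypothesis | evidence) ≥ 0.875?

63

Prior odds = 1/9.
Target odds = 0.875/0.125 = 7.
Required Bayes factor = 7 ÷ (1/9) = 63.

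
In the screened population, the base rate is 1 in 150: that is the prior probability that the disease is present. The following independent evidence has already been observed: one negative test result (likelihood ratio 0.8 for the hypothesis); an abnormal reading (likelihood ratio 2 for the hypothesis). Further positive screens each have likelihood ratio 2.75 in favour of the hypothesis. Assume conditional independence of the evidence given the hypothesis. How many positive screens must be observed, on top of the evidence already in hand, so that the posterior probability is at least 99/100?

Prior odds = (1/150)/(149/150) = 1/149.
Combined Bayes factor of the evidence already in hand = 0.8 × 2 = 1.6.
Odds after that evidence = (1/149) × 1.6 = 8/745.
Target odds = 0.99/0.01 = 99.
Need 2.75ⁿ ≥ 99 ÷ (8/745) = 9219.375.
2.75⁹ ≈8994.86 falls short of 9219.375 but 2.75¹⁰ ≈24735.9 reaches it, so n = 10.

10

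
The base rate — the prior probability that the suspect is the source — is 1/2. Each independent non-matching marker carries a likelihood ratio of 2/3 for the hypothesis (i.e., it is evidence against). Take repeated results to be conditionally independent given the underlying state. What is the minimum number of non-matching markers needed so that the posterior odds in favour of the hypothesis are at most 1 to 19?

8

Prior odds: 0.5 ÷ 0.5 = 1.
Likelihood ratio per non-matching marker = 2/3.
Target odds = 1/19.
Require (2/3)ⁿ ≤ 1/19 ÷ 1 = 1/19.
(2/3)⁷ = 128/2187 is still above 1/19 but (2/3)⁸ = 256/6561 is at or below it, so n = 8.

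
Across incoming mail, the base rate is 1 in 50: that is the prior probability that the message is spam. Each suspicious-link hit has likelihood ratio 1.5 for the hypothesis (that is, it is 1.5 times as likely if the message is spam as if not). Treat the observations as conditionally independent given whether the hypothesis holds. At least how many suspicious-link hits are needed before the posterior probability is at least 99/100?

Prior odds: 0.02 ÷ 0.98 = 1/49.
Likelihood ratio per suspicious-link hit = 1.5.
Target posterior odds = 0.99/0.01 = 99.
Need (1/49) × 1.5ⁿ ≥ 99, i.e. 1.5ⁿ ≥ 4851.
1.5²⁰ ≈3325.26 falls short of 4851 but 1.5²¹ ≈4987.89 reaches it, so n = 21.

21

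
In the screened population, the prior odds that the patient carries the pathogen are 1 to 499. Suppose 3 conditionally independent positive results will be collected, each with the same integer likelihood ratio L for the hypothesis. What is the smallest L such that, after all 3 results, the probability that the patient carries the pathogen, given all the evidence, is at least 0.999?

Prior odds = 1/499.
Target odds = 0.999/0.001 = 999.
Need L³ ≥ 999 ÷ (1/499) = 498501.
79³ = 493039 < 498501 ≤ 512000 = 80³, so L = 80.

80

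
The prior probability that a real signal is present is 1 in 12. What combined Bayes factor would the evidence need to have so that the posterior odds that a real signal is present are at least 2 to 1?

22

Prior odds = (1/12)/(11/12) = 1/11.
Target odds = 2.
Required Bayes factor = 2 ÷ (1/11) = 22.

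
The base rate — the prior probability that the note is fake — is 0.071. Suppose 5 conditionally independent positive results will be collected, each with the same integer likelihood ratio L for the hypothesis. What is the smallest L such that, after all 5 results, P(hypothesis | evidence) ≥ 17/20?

3

Prior odds = 0.071/0.929 = 71/929.
Target odds = 0.85/0.15 = 17/3.
Need L⁵ ≥ 17/3 ÷ (71/929) = 15793/213.
2⁵ = 32 < 15793/213 ≤ 243 = 3⁵, so L = 3.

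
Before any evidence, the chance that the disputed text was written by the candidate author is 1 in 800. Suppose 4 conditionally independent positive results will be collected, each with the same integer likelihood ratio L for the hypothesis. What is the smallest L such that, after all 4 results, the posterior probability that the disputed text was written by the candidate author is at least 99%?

17

Prior odds = 0.00125/0.99875 = 1/799.
Target odds = 0.99/0.01 = 99.
Need L⁴ ≥ 99 ÷ (1/799) = 79101.
16⁴ = 65536 < 79101 ≤ 83521 = 17⁴, so L = 17.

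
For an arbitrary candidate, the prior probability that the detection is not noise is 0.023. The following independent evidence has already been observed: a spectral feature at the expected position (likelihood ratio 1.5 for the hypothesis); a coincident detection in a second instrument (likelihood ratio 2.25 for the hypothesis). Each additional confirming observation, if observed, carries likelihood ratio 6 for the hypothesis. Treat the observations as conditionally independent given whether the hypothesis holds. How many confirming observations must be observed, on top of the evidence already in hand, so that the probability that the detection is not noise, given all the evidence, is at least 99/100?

Prior odds = 0.023/0.977 = 23/977.
Combined Bayes factor of the evidence already in hand = 1.5 × 2.25 = 3.375.
Odds after that evidence = (23/977) × 3.375 = 621/7816.
Target odds = 0.99/0.01 = 99.
Need 6ⁿ ≥ 99 ÷ (621/7816) = 85976/69.
6³ = 216 falls short of 85976/69 but 6⁴ = 1296 reaches it, so n = 4.

4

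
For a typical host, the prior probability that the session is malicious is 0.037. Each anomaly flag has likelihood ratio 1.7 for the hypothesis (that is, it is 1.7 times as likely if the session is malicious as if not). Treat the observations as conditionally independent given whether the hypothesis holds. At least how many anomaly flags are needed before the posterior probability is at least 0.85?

Prior odds = 0.037/0.963 = 37/963.
Likelihood ratio per anomaly flag = 1.7.
Target odds: 0.85 ÷ 0.15 = 17/3.
Require 1.7ⁿ ≥ 17/3 ÷ (37/963) = 5457/37.
1.7⁹ ≈118.588 falls short of 5457/37 but 1.7¹⁰ ≈201.599 reaches it, so n = 10.

10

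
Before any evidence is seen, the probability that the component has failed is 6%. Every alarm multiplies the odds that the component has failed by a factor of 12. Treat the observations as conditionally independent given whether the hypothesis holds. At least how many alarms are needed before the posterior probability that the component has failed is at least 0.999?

Prior odds: 0.06 ÷ 0.94 = 3/47.
Likelihood ratio per alarm = 12.
Target odds: 0.999 ÷ 0.001 = 999.
Need (3/47) × 12ⁿ ≥ 999, i.e. 12ⁿ ≥ 15651.
12³ = 1728 falls short of 15651 but 12⁴ = 20736 reaches it, so n = 4.

4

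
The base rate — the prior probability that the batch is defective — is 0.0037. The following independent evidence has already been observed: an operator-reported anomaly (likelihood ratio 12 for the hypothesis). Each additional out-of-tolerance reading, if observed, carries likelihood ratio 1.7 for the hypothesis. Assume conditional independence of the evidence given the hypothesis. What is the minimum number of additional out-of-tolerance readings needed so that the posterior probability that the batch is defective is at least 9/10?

Prior odds = 0.0037/0.9963 = 37/9963.
Bayes factor of the evidence already in hand = 12.
Odds after that evidence = (37/9963) × 12 = 148/3321.
Target odds = 0.9/0.1 = 9.
Need 1.7ⁿ ≥ 9 ÷ (148/3321) = 29889/148.
1.7¹⁰ ≈201.599 falls short of 29889/148 but 1.7¹¹ ≈342.719 reaches it, so n = 11.

11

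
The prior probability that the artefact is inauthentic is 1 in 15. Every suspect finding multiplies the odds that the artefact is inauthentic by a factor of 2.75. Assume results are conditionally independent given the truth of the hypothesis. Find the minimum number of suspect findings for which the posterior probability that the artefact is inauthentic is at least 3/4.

Prior odds: (1/15) ÷ (14/15) = 1/14.
Likelihood ratio per suspect finding = 2.75.
Target posterior odds = 0.75/0.25 = 3.
Need (1/14) × 2.75ⁿ ≥ 3, i.e. 2.75ⁿ ≥ 42.
2.75³ = 20.796875 falls short of 42 but 2.75⁴ = 57.19140625 reaches it, so n = 4.

4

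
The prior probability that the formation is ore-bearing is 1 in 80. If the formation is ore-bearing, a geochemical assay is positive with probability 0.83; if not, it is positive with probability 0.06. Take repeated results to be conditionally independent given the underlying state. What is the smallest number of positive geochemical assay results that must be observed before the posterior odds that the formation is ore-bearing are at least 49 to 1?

Prior odds = 0.0125/0.9875 = 1/79.
Likelihood ratio of a positive = 0.83/0.06 = 83/6.
Target odds = 49.
Need (1/79) × (83/6)ⁿ ≥ 49, i.e. (83/6)ⁿ ≥ 3871.
(83/6)³ = 571787/216 falls short of 3871 but (83/6)⁴ = 47458321/1296 reaches it, so n = 4.

4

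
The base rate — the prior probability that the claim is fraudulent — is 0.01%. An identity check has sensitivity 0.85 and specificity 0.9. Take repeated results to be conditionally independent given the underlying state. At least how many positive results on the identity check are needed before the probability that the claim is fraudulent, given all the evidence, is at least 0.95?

6

Prior odds = 0.0001/0.9999 = 1/9999.
False-positive rate = 1 − 0.9 = 0.1; likelihood ratio of a positive = 0.85/0.1 = 8.5.
Target posterior odds = 0.95/0.05 = 19.
Need (1/9999) × 8.5ⁿ ≥ 19, i.e. 8.5ⁿ ≥ 189981.
8.5⁵ = 44370.53125 falls short of 189981 but 8.5⁶ = 24137569/64 reaches it, so n = 6.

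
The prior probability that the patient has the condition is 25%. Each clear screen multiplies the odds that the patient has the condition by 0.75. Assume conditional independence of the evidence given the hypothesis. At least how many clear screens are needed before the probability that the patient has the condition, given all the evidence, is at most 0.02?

10

Prior odds = 0.25/0.75 = 1/3.
Likelihood ratio per clear screen = 0.75.
Target odds: 0.02 ÷ 0.98 = 1/49.
Need (1/3) × 0.75ⁿ ≤ 1/49, i.e. 0.75ⁿ ≤ 3/49.
0.75⁹ = 19683/262144 is still above 3/49 but 0.75¹⁰ = 59049/1048576 is at or below it, so n = 10.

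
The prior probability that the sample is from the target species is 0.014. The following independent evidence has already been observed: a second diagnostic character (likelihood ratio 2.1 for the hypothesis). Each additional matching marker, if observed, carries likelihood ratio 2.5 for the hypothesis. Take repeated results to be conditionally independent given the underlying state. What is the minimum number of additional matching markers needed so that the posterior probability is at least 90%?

Prior odds = 0.014/0.986 = 7/493.
Bayes factor of the evidence already in hand = 2.1.
Odds after that evidence = (7/493) × 2.1 = 147/4930.
Target odds = 0.9/0.1 = 9.
Need 2.5ⁿ ≥ 9 ÷ (147/4930) = 14790/49.
2.5⁶ = 244.140625 falls short of 14790/49 but 2.5⁷ = 610.3515625 reaches it, so n = 7.

7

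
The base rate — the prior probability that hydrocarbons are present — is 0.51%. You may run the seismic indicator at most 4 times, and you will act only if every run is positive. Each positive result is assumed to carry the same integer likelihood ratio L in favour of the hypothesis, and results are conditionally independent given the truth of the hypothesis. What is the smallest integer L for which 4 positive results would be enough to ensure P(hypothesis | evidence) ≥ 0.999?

22

Prior odds = 0.0051/0.9949 = 51/9949.
Target odds = 0.999/0.001 = 999.
Need L⁴ ≥ 999 ÷ (51/9949) = 3313017/17.
21⁴ = 194481 < 3313017/17 ≤ 234256 = 22⁴, so L = 22.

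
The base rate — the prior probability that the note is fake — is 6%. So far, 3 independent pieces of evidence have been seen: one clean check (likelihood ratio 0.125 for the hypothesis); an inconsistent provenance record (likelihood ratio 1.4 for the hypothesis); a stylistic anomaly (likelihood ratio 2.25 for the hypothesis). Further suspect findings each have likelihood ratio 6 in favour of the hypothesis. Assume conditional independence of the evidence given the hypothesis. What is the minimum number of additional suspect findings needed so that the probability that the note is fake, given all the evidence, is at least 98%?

Prior odds = 0.06/0.94 = 3/47.
Combined Bayes factor of the evidence already in hand = 0.125 × 1.4 × 2.25 = 0.39375.
Odds after that evidence = (3/47) × 0.39375 = 189/7520.
Target odds = 0.98/0.02 = 49.
Need 6ⁿ ≥ 49 ÷ (189/7520) = 52640/27.
6⁴ = 1296 falls short of 52640/27 but 6⁵ = 7776 reaches it, so n = 5.

5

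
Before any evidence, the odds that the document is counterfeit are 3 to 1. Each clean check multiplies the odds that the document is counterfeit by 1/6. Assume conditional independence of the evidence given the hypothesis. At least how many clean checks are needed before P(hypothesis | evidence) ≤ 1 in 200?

4

Prior odds = 3.
Likelihood ratio per clean check = 1/6.
Target odds: 0.005 ÷ 0.995 = 1/199.
Require (1/6)ⁿ ≤ 1/199 ÷ 3 = 1/597.
(1/6)³ = 1/216 is still above 1/597 but (1/6)⁴ = 1/1296 is at or below it, so n = 4.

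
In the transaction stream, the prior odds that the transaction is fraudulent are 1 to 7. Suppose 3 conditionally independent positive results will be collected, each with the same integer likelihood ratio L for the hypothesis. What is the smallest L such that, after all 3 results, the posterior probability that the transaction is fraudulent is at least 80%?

4

Prior odds = 1/7.
Target odds = 0.8/0.2 = 4.
Need L³ ≥ 4 ÷ (1/7) = 28.
3³ = 27 < 28 ≤ 64 = 4³, so L = 4.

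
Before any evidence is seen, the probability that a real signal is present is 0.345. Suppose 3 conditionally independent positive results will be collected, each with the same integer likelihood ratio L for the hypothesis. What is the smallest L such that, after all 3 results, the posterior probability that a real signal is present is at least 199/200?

8

Prior odds = 0.345/0.655 = 69/131.
Target odds = 0.995/0.005 = 199.
Need L³ ≥ 199 ÷ (69/131) = 26069/69.
7³ = 343 < 26069/69 ≤ 512 = 8³, so L = 8.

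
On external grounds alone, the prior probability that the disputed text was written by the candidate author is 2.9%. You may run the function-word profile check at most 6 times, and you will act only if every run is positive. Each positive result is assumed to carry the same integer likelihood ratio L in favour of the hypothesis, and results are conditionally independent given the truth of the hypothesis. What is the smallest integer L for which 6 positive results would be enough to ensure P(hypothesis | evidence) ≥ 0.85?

3

Prior odds = 0.029/0.971 = 29/971.
Target odds = 0.85/0.15 = 17/3.
Need L⁶ ≥ 17/3 ÷ (29/971) = 16507/87.
2⁶ = 64 < 16507/87 ≤ 729 = 3⁶, so L = 3.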